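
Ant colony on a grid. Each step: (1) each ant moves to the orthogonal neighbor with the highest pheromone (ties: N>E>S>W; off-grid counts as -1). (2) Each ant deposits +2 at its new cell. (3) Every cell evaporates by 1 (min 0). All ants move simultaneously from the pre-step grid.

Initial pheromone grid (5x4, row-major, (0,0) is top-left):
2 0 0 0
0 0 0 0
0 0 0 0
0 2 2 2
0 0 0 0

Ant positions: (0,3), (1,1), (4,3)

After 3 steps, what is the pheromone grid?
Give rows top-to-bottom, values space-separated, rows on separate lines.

After step 1: ants at (1,3),(0,1),(3,3)
  1 1 0 0
  0 0 0 1
  0 0 0 0
  0 1 1 3
  0 0 0 0
After step 2: ants at (0,3),(0,0),(3,2)
  2 0 0 1
  0 0 0 0
  0 0 0 0
  0 0 2 2
  0 0 0 0
After step 3: ants at (1,3),(0,1),(3,3)
  1 1 0 0
  0 0 0 1
  0 0 0 0
  0 0 1 3
  0 0 0 0

1 1 0 0
0 0 0 1
0 0 0 0
0 0 1 3
0 0 0 0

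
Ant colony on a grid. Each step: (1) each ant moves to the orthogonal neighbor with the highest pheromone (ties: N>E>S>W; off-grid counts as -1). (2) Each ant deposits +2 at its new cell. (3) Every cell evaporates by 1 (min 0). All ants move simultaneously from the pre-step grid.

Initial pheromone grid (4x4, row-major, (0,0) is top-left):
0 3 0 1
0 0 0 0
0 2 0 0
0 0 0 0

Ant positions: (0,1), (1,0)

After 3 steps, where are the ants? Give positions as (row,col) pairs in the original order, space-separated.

Step 1: ant0:(0,1)->E->(0,2) | ant1:(1,0)->N->(0,0)
  grid max=2 at (0,1)
Step 2: ant0:(0,2)->W->(0,1) | ant1:(0,0)->E->(0,1)
  grid max=5 at (0,1)
Step 3: ant0:(0,1)->E->(0,2) | ant1:(0,1)->E->(0,2)
  grid max=4 at (0,1)

(0,2) (0,2)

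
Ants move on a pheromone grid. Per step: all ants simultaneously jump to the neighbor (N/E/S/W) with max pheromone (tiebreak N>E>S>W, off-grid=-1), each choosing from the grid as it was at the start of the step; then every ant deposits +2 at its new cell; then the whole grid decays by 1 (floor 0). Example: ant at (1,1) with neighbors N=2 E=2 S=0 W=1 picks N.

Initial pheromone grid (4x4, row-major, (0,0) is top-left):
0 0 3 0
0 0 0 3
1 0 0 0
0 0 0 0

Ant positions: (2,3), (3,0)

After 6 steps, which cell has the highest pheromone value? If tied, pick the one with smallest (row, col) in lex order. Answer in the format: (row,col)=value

Answer: (1,3)=3

Derivation:
Step 1: ant0:(2,3)->N->(1,3) | ant1:(3,0)->N->(2,0)
  grid max=4 at (1,3)
Step 2: ant0:(1,3)->N->(0,3) | ant1:(2,0)->N->(1,0)
  grid max=3 at (1,3)
Step 3: ant0:(0,3)->S->(1,3) | ant1:(1,0)->S->(2,0)
  grid max=4 at (1,3)
Step 4: ant0:(1,3)->N->(0,3) | ant1:(2,0)->N->(1,0)
  grid max=3 at (1,3)
Step 5: ant0:(0,3)->S->(1,3) | ant1:(1,0)->S->(2,0)
  grid max=4 at (1,3)
Step 6: ant0:(1,3)->N->(0,3) | ant1:(2,0)->N->(1,0)
  grid max=3 at (1,3)
Final grid:
  0 0 0 1
  1 0 0 3
  1 0 0 0
  0 0 0 0
Max pheromone 3 at (1,3)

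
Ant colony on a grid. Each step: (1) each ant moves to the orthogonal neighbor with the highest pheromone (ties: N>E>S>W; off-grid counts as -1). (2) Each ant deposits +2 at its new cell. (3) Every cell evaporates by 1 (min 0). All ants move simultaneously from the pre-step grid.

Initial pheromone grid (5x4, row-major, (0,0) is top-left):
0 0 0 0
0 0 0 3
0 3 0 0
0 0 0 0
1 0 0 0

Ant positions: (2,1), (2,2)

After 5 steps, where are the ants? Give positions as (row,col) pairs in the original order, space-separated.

Step 1: ant0:(2,1)->N->(1,1) | ant1:(2,2)->W->(2,1)
  grid max=4 at (2,1)
Step 2: ant0:(1,1)->S->(2,1) | ant1:(2,1)->N->(1,1)
  grid max=5 at (2,1)
Step 3: ant0:(2,1)->N->(1,1) | ant1:(1,1)->S->(2,1)
  grid max=6 at (2,1)
Step 4: ant0:(1,1)->S->(2,1) | ant1:(2,1)->N->(1,1)
  grid max=7 at (2,1)
Step 5: ant0:(2,1)->N->(1,1) | ant1:(1,1)->S->(2,1)
  grid max=8 at (2,1)

(1,1) (2,1)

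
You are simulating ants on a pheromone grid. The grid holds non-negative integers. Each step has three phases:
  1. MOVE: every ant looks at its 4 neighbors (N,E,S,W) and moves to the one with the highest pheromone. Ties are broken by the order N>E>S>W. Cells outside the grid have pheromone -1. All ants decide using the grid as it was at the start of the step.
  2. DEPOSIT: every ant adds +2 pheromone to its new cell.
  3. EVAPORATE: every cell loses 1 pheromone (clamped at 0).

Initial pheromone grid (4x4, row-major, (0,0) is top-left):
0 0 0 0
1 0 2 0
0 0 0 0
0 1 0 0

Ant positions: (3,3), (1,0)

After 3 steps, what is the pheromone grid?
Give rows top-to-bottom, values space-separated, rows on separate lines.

After step 1: ants at (2,3),(0,0)
  1 0 0 0
  0 0 1 0
  0 0 0 1
  0 0 0 0
After step 2: ants at (1,3),(0,1)
  0 1 0 0
  0 0 0 1
  0 0 0 0
  0 0 0 0
After step 3: ants at (0,3),(0,2)
  0 0 1 1
  0 0 0 0
  0 0 0 0
  0 0 0 0

0 0 1 1
0 0 0 0
0 0 0 0
0 0 0 0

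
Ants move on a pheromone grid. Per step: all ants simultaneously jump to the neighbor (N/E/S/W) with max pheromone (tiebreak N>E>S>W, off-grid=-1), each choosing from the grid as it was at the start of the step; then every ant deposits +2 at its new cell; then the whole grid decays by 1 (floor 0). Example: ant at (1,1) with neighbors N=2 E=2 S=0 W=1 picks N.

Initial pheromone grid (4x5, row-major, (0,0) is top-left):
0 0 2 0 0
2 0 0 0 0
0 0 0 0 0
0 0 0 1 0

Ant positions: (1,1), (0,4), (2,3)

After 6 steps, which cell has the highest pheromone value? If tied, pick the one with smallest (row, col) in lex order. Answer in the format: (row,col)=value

Step 1: ant0:(1,1)->W->(1,0) | ant1:(0,4)->S->(1,4) | ant2:(2,3)->S->(3,3)
  grid max=3 at (1,0)
Step 2: ant0:(1,0)->N->(0,0) | ant1:(1,4)->N->(0,4) | ant2:(3,3)->N->(2,3)
  grid max=2 at (1,0)
Step 3: ant0:(0,0)->S->(1,0) | ant1:(0,4)->S->(1,4) | ant2:(2,3)->S->(3,3)
  grid max=3 at (1,0)
Step 4: ant0:(1,0)->N->(0,0) | ant1:(1,4)->N->(0,4) | ant2:(3,3)->N->(2,3)
  grid max=2 at (1,0)
Step 5: ant0:(0,0)->S->(1,0) | ant1:(0,4)->S->(1,4) | ant2:(2,3)->S->(3,3)
  grid max=3 at (1,0)
Step 6: ant0:(1,0)->N->(0,0) | ant1:(1,4)->N->(0,4) | ant2:(3,3)->N->(2,3)
  grid max=2 at (1,0)
Final grid:
  1 0 0 0 1
  2 0 0 0 0
  0 0 0 1 0
  0 0 0 1 0
Max pheromone 2 at (1,0)

Answer: (1,0)=2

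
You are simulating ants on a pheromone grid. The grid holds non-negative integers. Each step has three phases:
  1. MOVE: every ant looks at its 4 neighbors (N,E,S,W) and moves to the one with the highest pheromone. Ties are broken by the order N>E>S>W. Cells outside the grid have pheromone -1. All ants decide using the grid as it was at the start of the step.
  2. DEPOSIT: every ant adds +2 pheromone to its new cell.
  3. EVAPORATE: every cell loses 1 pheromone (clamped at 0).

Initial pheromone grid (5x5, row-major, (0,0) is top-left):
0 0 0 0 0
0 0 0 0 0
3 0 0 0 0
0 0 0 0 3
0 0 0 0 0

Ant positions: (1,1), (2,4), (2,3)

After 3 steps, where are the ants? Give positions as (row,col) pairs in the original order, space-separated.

Step 1: ant0:(1,1)->N->(0,1) | ant1:(2,4)->S->(3,4) | ant2:(2,3)->N->(1,3)
  grid max=4 at (3,4)
Step 2: ant0:(0,1)->E->(0,2) | ant1:(3,4)->N->(2,4) | ant2:(1,3)->N->(0,3)
  grid max=3 at (3,4)
Step 3: ant0:(0,2)->E->(0,3) | ant1:(2,4)->S->(3,4) | ant2:(0,3)->W->(0,2)
  grid max=4 at (3,4)

(0,3) (3,4) (0,2)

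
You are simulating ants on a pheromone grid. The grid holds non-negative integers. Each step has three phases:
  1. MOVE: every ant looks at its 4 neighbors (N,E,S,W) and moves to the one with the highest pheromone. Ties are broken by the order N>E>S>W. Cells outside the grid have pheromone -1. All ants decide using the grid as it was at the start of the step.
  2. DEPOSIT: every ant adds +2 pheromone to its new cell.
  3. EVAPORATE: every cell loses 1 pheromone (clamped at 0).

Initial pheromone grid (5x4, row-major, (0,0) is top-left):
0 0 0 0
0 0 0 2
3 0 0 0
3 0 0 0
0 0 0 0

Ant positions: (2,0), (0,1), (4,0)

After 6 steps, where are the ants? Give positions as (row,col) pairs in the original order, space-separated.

Step 1: ant0:(2,0)->S->(3,0) | ant1:(0,1)->E->(0,2) | ant2:(4,0)->N->(3,0)
  grid max=6 at (3,0)
Step 2: ant0:(3,0)->N->(2,0) | ant1:(0,2)->E->(0,3) | ant2:(3,0)->N->(2,0)
  grid max=5 at (2,0)
Step 3: ant0:(2,0)->S->(3,0) | ant1:(0,3)->S->(1,3) | ant2:(2,0)->S->(3,0)
  grid max=8 at (3,0)
Step 4: ant0:(3,0)->N->(2,0) | ant1:(1,3)->N->(0,3) | ant2:(3,0)->N->(2,0)
  grid max=7 at (2,0)
Step 5: ant0:(2,0)->S->(3,0) | ant1:(0,3)->S->(1,3) | ant2:(2,0)->S->(3,0)
  grid max=10 at (3,0)
Step 6: ant0:(3,0)->N->(2,0) | ant1:(1,3)->N->(0,3) | ant2:(3,0)->N->(2,0)
  grid max=9 at (2,0)

(2,0) (0,3) (2,0)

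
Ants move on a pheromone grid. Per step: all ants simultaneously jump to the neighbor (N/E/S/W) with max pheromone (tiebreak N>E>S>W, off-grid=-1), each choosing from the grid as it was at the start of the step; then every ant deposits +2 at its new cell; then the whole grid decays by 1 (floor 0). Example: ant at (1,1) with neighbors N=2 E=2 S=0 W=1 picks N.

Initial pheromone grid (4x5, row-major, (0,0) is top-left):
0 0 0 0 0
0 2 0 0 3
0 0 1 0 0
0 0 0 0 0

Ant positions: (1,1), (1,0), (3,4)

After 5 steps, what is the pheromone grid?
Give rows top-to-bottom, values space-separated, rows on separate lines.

After step 1: ants at (0,1),(1,1),(2,4)
  0 1 0 0 0
  0 3 0 0 2
  0 0 0 0 1
  0 0 0 0 0
After step 2: ants at (1,1),(0,1),(1,4)
  0 2 0 0 0
  0 4 0 0 3
  0 0 0 0 0
  0 0 0 0 0
After step 3: ants at (0,1),(1,1),(0,4)
  0 3 0 0 1
  0 5 0 0 2
  0 0 0 0 0
  0 0 0 0 0
After step 4: ants at (1,1),(0,1),(1,4)
  0 4 0 0 0
  0 6 0 0 3
  0 0 0 0 0
  0 0 0 0 0
After step 5: ants at (0,1),(1,1),(0,4)
  0 5 0 0 1
  0 7 0 0 2
  0 0 0 0 0
  0 0 0 0 0

0 5 0 0 1
0 7 0 0 2
0 0 0 0 0
0 0 0 0 0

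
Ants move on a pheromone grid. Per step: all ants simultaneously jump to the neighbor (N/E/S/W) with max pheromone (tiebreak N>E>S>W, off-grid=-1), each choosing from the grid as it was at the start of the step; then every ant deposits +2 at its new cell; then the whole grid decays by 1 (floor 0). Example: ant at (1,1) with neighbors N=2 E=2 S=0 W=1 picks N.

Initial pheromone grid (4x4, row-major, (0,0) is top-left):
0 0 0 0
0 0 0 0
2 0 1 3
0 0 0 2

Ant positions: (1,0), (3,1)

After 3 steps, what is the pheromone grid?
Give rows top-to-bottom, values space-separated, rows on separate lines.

After step 1: ants at (2,0),(2,1)
  0 0 0 0
  0 0 0 0
  3 1 0 2
  0 0 0 1
After step 2: ants at (2,1),(2,0)
  0 0 0 0
  0 0 0 0
  4 2 0 1
  0 0 0 0
After step 3: ants at (2,0),(2,1)
  0 0 0 0
  0 0 0 0
  5 3 0 0
  0 0 0 0

0 0 0 0
0 0 0 0
5 3 0 0
0 0 0 0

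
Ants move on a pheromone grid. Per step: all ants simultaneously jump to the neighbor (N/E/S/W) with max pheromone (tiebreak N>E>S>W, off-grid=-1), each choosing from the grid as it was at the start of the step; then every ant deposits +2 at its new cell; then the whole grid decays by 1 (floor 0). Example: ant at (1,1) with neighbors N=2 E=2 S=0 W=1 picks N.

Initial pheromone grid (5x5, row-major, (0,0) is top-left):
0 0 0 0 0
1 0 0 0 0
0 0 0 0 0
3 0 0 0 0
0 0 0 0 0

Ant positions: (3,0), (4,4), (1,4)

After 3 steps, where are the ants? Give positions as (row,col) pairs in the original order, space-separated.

Step 1: ant0:(3,0)->N->(2,0) | ant1:(4,4)->N->(3,4) | ant2:(1,4)->N->(0,4)
  grid max=2 at (3,0)
Step 2: ant0:(2,0)->S->(3,0) | ant1:(3,4)->N->(2,4) | ant2:(0,4)->S->(1,4)
  grid max=3 at (3,0)
Step 3: ant0:(3,0)->N->(2,0) | ant1:(2,4)->N->(1,4) | ant2:(1,4)->S->(2,4)
  grid max=2 at (1,4)

(2,0) (1,4) (2,4)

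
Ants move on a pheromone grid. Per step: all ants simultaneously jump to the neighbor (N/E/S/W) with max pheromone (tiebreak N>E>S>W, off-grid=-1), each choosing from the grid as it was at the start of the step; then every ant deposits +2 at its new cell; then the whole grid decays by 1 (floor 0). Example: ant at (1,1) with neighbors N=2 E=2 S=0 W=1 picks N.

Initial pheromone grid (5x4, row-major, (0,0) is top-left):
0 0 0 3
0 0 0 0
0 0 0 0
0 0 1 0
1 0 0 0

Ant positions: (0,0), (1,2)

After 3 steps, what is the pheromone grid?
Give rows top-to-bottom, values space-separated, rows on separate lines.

After step 1: ants at (0,1),(0,2)
  0 1 1 2
  0 0 0 0
  0 0 0 0
  0 0 0 0
  0 0 0 0
After step 2: ants at (0,2),(0,3)
  0 0 2 3
  0 0 0 0
  0 0 0 0
  0 0 0 0
  0 0 0 0
After step 3: ants at (0,3),(0,2)
  0 0 3 4
  0 0 0 0
  0 0 0 0
  0 0 0 0
  0 0 0 0

0 0 3 4
0 0 0 0
0 0 0 0
0 0 0 0
0 0 0 0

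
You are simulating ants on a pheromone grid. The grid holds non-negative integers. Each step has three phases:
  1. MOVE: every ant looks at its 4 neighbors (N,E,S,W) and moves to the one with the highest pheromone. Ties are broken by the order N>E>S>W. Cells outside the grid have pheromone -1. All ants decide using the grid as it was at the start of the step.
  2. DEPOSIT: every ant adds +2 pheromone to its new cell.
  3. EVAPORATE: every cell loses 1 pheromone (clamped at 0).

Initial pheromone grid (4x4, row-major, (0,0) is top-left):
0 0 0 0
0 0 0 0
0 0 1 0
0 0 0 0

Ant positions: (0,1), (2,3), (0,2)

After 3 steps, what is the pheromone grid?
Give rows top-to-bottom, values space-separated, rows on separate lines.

After step 1: ants at (0,2),(2,2),(0,3)
  0 0 1 1
  0 0 0 0
  0 0 2 0
  0 0 0 0
After step 2: ants at (0,3),(1,2),(0,2)
  0 0 2 2
  0 0 1 0
  0 0 1 0
  0 0 0 0
After step 3: ants at (0,2),(0,2),(0,3)
  0 0 5 3
  0 0 0 0
  0 0 0 0
  0 0 0 0

0 0 5 3
0 0 0 0
0 0 0 0
0 0 0 0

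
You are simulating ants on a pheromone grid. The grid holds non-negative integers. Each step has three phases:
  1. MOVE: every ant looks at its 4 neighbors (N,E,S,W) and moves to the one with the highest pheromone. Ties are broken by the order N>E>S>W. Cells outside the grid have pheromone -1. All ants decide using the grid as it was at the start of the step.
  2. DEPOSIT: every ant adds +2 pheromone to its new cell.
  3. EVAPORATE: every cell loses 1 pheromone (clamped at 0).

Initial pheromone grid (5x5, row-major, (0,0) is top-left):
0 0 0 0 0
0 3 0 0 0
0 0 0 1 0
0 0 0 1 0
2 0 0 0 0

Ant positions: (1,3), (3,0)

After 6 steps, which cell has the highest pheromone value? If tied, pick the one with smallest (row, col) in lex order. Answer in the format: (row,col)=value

Step 1: ant0:(1,3)->S->(2,3) | ant1:(3,0)->S->(4,0)
  grid max=3 at (4,0)
Step 2: ant0:(2,3)->N->(1,3) | ant1:(4,0)->N->(3,0)
  grid max=2 at (4,0)
Step 3: ant0:(1,3)->S->(2,3) | ant1:(3,0)->S->(4,0)
  grid max=3 at (4,0)
Step 4: ant0:(2,3)->N->(1,3) | ant1:(4,0)->N->(3,0)
  grid max=2 at (4,0)
Step 5: ant0:(1,3)->S->(2,3) | ant1:(3,0)->S->(4,0)
  grid max=3 at (4,0)
Step 6: ant0:(2,3)->N->(1,3) | ant1:(4,0)->N->(3,0)
  grid max=2 at (4,0)
Final grid:
  0 0 0 0 0
  0 0 0 1 0
  0 0 0 1 0
  1 0 0 0 0
  2 0 0 0 0
Max pheromone 2 at (4,0)

Answer: (4,0)=2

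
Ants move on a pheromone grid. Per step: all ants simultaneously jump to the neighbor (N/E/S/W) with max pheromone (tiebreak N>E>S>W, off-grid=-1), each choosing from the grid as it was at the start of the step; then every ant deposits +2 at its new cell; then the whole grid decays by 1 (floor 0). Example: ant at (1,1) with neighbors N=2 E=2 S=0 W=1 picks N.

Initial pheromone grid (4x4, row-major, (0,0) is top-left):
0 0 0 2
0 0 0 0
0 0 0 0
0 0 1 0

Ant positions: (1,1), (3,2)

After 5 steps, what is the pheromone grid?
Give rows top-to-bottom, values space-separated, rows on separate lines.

After step 1: ants at (0,1),(2,2)
  0 1 0 1
  0 0 0 0
  0 0 1 0
  0 0 0 0
After step 2: ants at (0,2),(1,2)
  0 0 1 0
  0 0 1 0
  0 0 0 0
  0 0 0 0
After step 3: ants at (1,2),(0,2)
  0 0 2 0
  0 0 2 0
  0 0 0 0
  0 0 0 0
After step 4: ants at (0,2),(1,2)
  0 0 3 0
  0 0 3 0
  0 0 0 0
  0 0 0 0
After step 5: ants at (1,2),(0,2)
  0 0 4 0
  0 0 4 0
  0 0 0 0
  0 0 0 0

0 0 4 0
0 0 4 0
0 0 0 0
0 0 0 0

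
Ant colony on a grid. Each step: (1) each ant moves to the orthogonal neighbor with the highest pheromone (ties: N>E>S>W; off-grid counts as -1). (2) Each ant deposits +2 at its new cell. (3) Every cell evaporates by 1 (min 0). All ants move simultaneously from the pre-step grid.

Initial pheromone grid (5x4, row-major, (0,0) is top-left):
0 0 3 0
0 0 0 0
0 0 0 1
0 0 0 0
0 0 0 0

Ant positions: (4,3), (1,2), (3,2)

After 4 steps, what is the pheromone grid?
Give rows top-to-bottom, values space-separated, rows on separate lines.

After step 1: ants at (3,3),(0,2),(2,2)
  0 0 4 0
  0 0 0 0
  0 0 1 0
  0 0 0 1
  0 0 0 0
After step 2: ants at (2,3),(0,3),(1,2)
  0 0 3 1
  0 0 1 0
  0 0 0 1
  0 0 0 0
  0 0 0 0
After step 3: ants at (1,3),(0,2),(0,2)
  0 0 6 0
  0 0 0 1
  0 0 0 0
  0 0 0 0
  0 0 0 0
After step 4: ants at (0,3),(0,3),(0,3)
  0 0 5 5
  0 0 0 0
  0 0 0 0
  0 0 0 0
  0 0 0 0

0 0 5 5
0 0 0 0
0 0 0 0
0 0 0 0
0 0 0 0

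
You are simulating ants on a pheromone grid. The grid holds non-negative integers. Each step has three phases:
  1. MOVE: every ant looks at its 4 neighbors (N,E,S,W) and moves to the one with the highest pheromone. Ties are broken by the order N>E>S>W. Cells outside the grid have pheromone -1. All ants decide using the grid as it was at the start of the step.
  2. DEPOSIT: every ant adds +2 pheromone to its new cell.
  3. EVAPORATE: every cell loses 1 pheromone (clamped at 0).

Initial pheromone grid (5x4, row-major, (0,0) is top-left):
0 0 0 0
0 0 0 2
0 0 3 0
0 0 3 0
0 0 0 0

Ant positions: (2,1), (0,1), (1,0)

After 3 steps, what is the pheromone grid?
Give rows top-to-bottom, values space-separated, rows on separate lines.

After step 1: ants at (2,2),(0,2),(0,0)
  1 0 1 0
  0 0 0 1
  0 0 4 0
  0 0 2 0
  0 0 0 0
After step 2: ants at (3,2),(0,3),(0,1)
  0 1 0 1
  0 0 0 0
  0 0 3 0
  0 0 3 0
  0 0 0 0
After step 3: ants at (2,2),(1,3),(0,2)
  0 0 1 0
  0 0 0 1
  0 0 4 0
  0 0 2 0
  0 0 0 0

0 0 1 0
0 0 0 1
0 0 4 0
0 0 2 0
0 0 0 0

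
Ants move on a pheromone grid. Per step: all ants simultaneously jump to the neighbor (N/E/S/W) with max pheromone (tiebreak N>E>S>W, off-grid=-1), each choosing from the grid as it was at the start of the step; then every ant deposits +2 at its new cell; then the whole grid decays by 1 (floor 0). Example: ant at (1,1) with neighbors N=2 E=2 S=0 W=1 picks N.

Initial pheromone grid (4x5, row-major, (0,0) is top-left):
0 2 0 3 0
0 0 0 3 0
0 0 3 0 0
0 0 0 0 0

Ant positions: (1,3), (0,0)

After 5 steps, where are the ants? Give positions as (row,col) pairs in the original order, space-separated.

Step 1: ant0:(1,3)->N->(0,3) | ant1:(0,0)->E->(0,1)
  grid max=4 at (0,3)
Step 2: ant0:(0,3)->S->(1,3) | ant1:(0,1)->E->(0,2)
  grid max=3 at (0,3)
Step 3: ant0:(1,3)->N->(0,3) | ant1:(0,2)->E->(0,3)
  grid max=6 at (0,3)
Step 4: ant0:(0,3)->S->(1,3) | ant1:(0,3)->S->(1,3)
  grid max=5 at (0,3)
Step 5: ant0:(1,3)->N->(0,3) | ant1:(1,3)->N->(0,3)
  grid max=8 at (0,3)

(0,3) (0,3)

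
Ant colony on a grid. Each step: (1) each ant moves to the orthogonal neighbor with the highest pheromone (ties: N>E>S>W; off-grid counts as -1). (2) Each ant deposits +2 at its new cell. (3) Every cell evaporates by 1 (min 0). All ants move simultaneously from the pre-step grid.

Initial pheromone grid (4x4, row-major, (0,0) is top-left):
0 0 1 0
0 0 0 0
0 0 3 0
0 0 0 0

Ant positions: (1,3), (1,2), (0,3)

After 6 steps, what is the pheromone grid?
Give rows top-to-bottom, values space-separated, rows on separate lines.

After step 1: ants at (0,3),(2,2),(0,2)
  0 0 2 1
  0 0 0 0
  0 0 4 0
  0 0 0 0
After step 2: ants at (0,2),(1,2),(0,3)
  0 0 3 2
  0 0 1 0
  0 0 3 0
  0 0 0 0
After step 3: ants at (0,3),(0,2),(0,2)
  0 0 6 3
  0 0 0 0
  0 0 2 0
  0 0 0 0
After step 4: ants at (0,2),(0,3),(0,3)
  0 0 7 6
  0 0 0 0
  0 0 1 0
  0 0 0 0
After step 5: ants at (0,3),(0,2),(0,2)
  0 0 10 7
  0 0 0 0
  0 0 0 0
  0 0 0 0
After step 6: ants at (0,2),(0,3),(0,3)
  0 0 11 10
  0 0 0 0
  0 0 0 0
  0 0 0 0

0 0 11 10
0 0 0 0
0 0 0 0
0 0 0 0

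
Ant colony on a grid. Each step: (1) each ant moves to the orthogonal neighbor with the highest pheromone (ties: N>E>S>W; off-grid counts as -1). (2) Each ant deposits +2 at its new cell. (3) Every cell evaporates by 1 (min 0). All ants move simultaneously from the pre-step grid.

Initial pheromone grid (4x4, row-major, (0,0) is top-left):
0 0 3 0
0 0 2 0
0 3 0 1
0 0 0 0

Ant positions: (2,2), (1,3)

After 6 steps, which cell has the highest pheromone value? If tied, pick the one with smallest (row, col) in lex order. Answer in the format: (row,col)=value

Step 1: ant0:(2,2)->W->(2,1) | ant1:(1,3)->W->(1,2)
  grid max=4 at (2,1)
Step 2: ant0:(2,1)->N->(1,1) | ant1:(1,2)->N->(0,2)
  grid max=3 at (0,2)
Step 3: ant0:(1,1)->S->(2,1) | ant1:(0,2)->S->(1,2)
  grid max=4 at (2,1)
Step 4: ant0:(2,1)->N->(1,1) | ant1:(1,2)->N->(0,2)
  grid max=3 at (0,2)
Step 5: ant0:(1,1)->S->(2,1) | ant1:(0,2)->S->(1,2)
  grid max=4 at (2,1)
Step 6: ant0:(2,1)->N->(1,1) | ant1:(1,2)->N->(0,2)
  grid max=3 at (0,2)
Final grid:
  0 0 3 0
  0 1 2 0
  0 3 0 0
  0 0 0 0
Max pheromone 3 at (0,2)

Answer: (0,2)=3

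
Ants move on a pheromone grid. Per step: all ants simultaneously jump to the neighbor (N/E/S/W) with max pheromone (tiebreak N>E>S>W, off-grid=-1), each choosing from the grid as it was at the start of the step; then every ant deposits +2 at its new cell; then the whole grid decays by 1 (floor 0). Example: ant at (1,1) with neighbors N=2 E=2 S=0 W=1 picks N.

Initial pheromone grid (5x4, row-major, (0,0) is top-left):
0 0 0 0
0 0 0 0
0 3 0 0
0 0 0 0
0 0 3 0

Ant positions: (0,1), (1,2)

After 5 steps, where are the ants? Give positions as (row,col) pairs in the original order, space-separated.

Step 1: ant0:(0,1)->E->(0,2) | ant1:(1,2)->N->(0,2)
  grid max=3 at (0,2)
Step 2: ant0:(0,2)->E->(0,3) | ant1:(0,2)->E->(0,3)
  grid max=3 at (0,3)
Step 3: ant0:(0,3)->W->(0,2) | ant1:(0,3)->W->(0,2)
  grid max=5 at (0,2)
Step 4: ant0:(0,2)->E->(0,3) | ant1:(0,2)->E->(0,3)
  grid max=5 at (0,3)
Step 5: ant0:(0,3)->W->(0,2) | ant1:(0,3)->W->(0,2)
  grid max=7 at (0,2)

(0,2) (0,2)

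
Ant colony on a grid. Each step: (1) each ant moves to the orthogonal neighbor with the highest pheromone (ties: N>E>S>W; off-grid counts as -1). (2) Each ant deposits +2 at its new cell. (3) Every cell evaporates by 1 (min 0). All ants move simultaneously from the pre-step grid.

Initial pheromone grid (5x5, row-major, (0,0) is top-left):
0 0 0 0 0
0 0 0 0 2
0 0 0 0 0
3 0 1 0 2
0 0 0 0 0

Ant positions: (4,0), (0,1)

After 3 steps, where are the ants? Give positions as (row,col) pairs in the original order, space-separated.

Step 1: ant0:(4,0)->N->(3,0) | ant1:(0,1)->E->(0,2)
  grid max=4 at (3,0)
Step 2: ant0:(3,0)->N->(2,0) | ant1:(0,2)->E->(0,3)
  grid max=3 at (3,0)
Step 3: ant0:(2,0)->S->(3,0) | ant1:(0,3)->E->(0,4)
  grid max=4 at (3,0)

(3,0) (0,4)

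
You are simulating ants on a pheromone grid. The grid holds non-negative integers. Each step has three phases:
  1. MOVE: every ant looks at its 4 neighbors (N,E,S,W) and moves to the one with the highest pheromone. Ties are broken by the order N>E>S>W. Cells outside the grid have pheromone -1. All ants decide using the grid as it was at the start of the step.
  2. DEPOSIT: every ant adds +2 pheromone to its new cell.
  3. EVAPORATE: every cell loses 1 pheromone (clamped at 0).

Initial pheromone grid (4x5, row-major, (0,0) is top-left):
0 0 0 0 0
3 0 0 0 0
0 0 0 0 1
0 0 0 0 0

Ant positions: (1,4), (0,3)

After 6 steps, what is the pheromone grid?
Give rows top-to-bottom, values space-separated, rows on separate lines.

After step 1: ants at (2,4),(0,4)
  0 0 0 0 1
  2 0 0 0 0
  0 0 0 0 2
  0 0 0 0 0
After step 2: ants at (1,4),(1,4)
  0 0 0 0 0
  1 0 0 0 3
  0 0 0 0 1
  0 0 0 0 0
After step 3: ants at (2,4),(2,4)
  0 0 0 0 0
  0 0 0 0 2
  0 0 0 0 4
  0 0 0 0 0
After step 4: ants at (1,4),(1,4)
  0 0 0 0 0
  0 0 0 0 5
  0 0 0 0 3
  0 0 0 0 0
After step 5: ants at (2,4),(2,4)
  0 0 0 0 0
  0 0 0 0 4
  0 0 0 0 6
  0 0 0 0 0
After step 6: ants at (1,4),(1,4)
  0 0 0 0 0
  0 0 0 0 7
  0 0 0 0 5
  0 0 0 0 0

0 0 0 0 0
0 0 0 0 7
0 0 0 0 5
0 0 0 0 0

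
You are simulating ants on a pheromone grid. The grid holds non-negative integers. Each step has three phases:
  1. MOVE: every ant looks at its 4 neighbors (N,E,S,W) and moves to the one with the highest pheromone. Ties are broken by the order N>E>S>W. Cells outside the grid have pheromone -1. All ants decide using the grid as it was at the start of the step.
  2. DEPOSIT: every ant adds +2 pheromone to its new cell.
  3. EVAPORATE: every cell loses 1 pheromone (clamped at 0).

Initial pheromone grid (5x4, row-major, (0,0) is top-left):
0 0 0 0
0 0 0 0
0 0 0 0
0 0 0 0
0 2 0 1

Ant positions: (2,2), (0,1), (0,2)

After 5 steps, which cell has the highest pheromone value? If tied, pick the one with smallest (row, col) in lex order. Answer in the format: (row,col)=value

Answer: (0,2)=9

Derivation:
Step 1: ant0:(2,2)->N->(1,2) | ant1:(0,1)->E->(0,2) | ant2:(0,2)->E->(0,3)
  grid max=1 at (0,2)
Step 2: ant0:(1,2)->N->(0,2) | ant1:(0,2)->E->(0,3) | ant2:(0,3)->W->(0,2)
  grid max=4 at (0,2)
Step 3: ant0:(0,2)->E->(0,3) | ant1:(0,3)->W->(0,2) | ant2:(0,2)->E->(0,3)
  grid max=5 at (0,2)
Step 4: ant0:(0,3)->W->(0,2) | ant1:(0,2)->E->(0,3) | ant2:(0,3)->W->(0,2)
  grid max=8 at (0,2)
Step 5: ant0:(0,2)->E->(0,3) | ant1:(0,3)->W->(0,2) | ant2:(0,2)->E->(0,3)
  grid max=9 at (0,2)
Final grid:
  0 0 9 9
  0 0 0 0
  0 0 0 0
  0 0 0 0
  0 0 0 0
Max pheromone 9 at (0,2)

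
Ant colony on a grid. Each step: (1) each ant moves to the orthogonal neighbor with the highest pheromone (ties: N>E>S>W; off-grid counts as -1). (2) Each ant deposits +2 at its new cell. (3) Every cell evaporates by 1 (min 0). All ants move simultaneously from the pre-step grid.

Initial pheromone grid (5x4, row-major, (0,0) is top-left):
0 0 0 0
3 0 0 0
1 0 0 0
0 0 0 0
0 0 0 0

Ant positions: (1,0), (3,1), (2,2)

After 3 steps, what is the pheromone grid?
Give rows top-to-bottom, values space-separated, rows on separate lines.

After step 1: ants at (2,0),(2,1),(1,2)
  0 0 0 0
  2 0 1 0
  2 1 0 0
  0 0 0 0
  0 0 0 0
After step 2: ants at (1,0),(2,0),(0,2)
  0 0 1 0
  3 0 0 0
  3 0 0 0
  0 0 0 0
  0 0 0 0
After step 3: ants at (2,0),(1,0),(0,3)
  0 0 0 1
  4 0 0 0
  4 0 0 0
  0 0 0 0
  0 0 0 0

0 0 0 1
4 0 0 0
4 0 0 0
0 0 0 0
0 0 0 0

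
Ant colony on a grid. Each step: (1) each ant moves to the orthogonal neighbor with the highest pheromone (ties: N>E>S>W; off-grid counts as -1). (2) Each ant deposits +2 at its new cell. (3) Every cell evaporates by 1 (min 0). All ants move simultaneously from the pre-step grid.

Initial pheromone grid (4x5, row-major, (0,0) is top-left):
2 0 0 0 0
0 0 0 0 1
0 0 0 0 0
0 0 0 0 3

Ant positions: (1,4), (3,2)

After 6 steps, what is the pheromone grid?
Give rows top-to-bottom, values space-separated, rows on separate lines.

After step 1: ants at (0,4),(2,2)
  1 0 0 0 1
  0 0 0 0 0
  0 0 1 0 0
  0 0 0 0 2
After step 2: ants at (1,4),(1,2)
  0 0 0 0 0
  0 0 1 0 1
  0 0 0 0 0
  0 0 0 0 1
After step 3: ants at (0,4),(0,2)
  0 0 1 0 1
  0 0 0 0 0
  0 0 0 0 0
  0 0 0 0 0
After step 4: ants at (1,4),(0,3)
  0 0 0 1 0
  0 0 0 0 1
  0 0 0 0 0
  0 0 0 0 0
After step 5: ants at (0,4),(0,4)
  0 0 0 0 3
  0 0 0 0 0
  0 0 0 0 0
  0 0 0 0 0
After step 6: ants at (1,4),(1,4)
  0 0 0 0 2
  0 0 0 0 3
  0 0 0 0 0
  0 0 0 0 0

0 0 0 0 2
0 0 0 0 3
0 0 0 0 0
0 0 0 0 0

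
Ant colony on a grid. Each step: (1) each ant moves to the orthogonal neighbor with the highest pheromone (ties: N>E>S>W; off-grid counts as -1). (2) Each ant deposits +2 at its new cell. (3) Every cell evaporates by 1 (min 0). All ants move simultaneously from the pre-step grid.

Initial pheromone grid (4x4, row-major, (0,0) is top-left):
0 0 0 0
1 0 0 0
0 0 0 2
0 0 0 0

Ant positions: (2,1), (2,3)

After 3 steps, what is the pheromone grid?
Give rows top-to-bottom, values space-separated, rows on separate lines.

After step 1: ants at (1,1),(1,3)
  0 0 0 0
  0 1 0 1
  0 0 0 1
  0 0 0 0
After step 2: ants at (0,1),(2,3)
  0 1 0 0
  0 0 0 0
  0 0 0 2
  0 0 0 0
After step 3: ants at (0,2),(1,3)
  0 0 1 0
  0 0 0 1
  0 0 0 1
  0 0 0 0

0 0 1 0
0 0 0 1
0 0 0 1
0 0 0 0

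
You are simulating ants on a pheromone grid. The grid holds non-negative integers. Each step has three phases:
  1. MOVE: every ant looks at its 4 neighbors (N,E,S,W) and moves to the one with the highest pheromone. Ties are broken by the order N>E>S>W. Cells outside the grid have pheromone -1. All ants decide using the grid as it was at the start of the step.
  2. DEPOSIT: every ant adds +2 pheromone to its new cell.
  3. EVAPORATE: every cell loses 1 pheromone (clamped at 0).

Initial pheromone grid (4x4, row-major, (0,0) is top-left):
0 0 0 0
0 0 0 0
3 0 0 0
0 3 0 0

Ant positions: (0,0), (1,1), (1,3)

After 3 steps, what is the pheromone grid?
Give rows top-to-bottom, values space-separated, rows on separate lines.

After step 1: ants at (0,1),(0,1),(0,3)
  0 3 0 1
  0 0 0 0
  2 0 0 0
  0 2 0 0
After step 2: ants at (0,2),(0,2),(1,3)
  0 2 3 0
  0 0 0 1
  1 0 0 0
  0 1 0 0
After step 3: ants at (0,1),(0,1),(0,3)
  0 5 2 1
  0 0 0 0
  0 0 0 0
  0 0 0 0

0 5 2 1
0 0 0 0
0 0 0 0
0 0 0 0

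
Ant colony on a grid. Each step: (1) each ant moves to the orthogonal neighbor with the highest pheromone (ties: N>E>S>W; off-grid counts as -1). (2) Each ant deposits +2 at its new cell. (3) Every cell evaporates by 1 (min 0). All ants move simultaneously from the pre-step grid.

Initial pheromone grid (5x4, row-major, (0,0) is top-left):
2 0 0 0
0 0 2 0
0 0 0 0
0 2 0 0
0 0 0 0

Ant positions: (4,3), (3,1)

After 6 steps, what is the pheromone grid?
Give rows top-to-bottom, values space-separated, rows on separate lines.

After step 1: ants at (3,3),(2,1)
  1 0 0 0
  0 0 1 0
  0 1 0 0
  0 1 0 1
  0 0 0 0
After step 2: ants at (2,3),(3,1)
  0 0 0 0
  0 0 0 0
  0 0 0 1
  0 2 0 0
  0 0 0 0
After step 3: ants at (1,3),(2,1)
  0 0 0 0
  0 0 0 1
  0 1 0 0
  0 1 0 0
  0 0 0 0
After step 4: ants at (0,3),(3,1)
  0 0 0 1
  0 0 0 0
  0 0 0 0
  0 2 0 0
  0 0 0 0
After step 5: ants at (1,3),(2,1)
  0 0 0 0
  0 0 0 1
  0 1 0 0
  0 1 0 0
  0 0 0 0
After step 6: ants at (0,3),(3,1)
  0 0 0 1
  0 0 0 0
  0 0 0 0
  0 2 0 0
  0 0 0 0

0 0 0 1
0 0 0 0
0 0 0 0
0 2 0 0
0 0 0 0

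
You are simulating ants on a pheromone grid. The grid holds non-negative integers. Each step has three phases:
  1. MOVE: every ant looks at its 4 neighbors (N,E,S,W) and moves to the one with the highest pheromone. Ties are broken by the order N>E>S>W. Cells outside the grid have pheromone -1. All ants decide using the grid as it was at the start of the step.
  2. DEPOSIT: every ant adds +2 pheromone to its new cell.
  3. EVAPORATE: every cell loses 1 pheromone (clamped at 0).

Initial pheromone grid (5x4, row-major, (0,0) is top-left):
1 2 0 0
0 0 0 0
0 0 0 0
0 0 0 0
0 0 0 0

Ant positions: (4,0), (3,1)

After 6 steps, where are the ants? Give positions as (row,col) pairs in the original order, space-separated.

Step 1: ant0:(4,0)->N->(3,0) | ant1:(3,1)->N->(2,1)
  grid max=1 at (0,1)
Step 2: ant0:(3,0)->N->(2,0) | ant1:(2,1)->N->(1,1)
  grid max=1 at (1,1)
Step 3: ant0:(2,0)->N->(1,0) | ant1:(1,1)->N->(0,1)
  grid max=1 at (0,1)
Step 4: ant0:(1,0)->N->(0,0) | ant1:(0,1)->E->(0,2)
  grid max=1 at (0,0)
Step 5: ant0:(0,0)->E->(0,1) | ant1:(0,2)->E->(0,3)
  grid max=1 at (0,1)
Step 6: ant0:(0,1)->E->(0,2) | ant1:(0,3)->S->(1,3)
  grid max=1 at (0,2)

(0,2) (1,3)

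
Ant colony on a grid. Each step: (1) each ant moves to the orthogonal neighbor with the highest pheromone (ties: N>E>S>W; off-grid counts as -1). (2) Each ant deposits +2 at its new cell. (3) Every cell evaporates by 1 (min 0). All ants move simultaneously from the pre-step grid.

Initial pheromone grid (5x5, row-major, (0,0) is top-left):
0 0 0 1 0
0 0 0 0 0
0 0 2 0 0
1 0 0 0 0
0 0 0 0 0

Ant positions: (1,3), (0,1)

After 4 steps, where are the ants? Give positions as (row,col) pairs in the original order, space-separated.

Step 1: ant0:(1,3)->N->(0,3) | ant1:(0,1)->E->(0,2)
  grid max=2 at (0,3)
Step 2: ant0:(0,3)->W->(0,2) | ant1:(0,2)->E->(0,3)
  grid max=3 at (0,3)
Step 3: ant0:(0,2)->E->(0,3) | ant1:(0,3)->W->(0,2)
  grid max=4 at (0,3)
Step 4: ant0:(0,3)->W->(0,2) | ant1:(0,2)->E->(0,3)
  grid max=5 at (0,3)

(0,2) (0,3)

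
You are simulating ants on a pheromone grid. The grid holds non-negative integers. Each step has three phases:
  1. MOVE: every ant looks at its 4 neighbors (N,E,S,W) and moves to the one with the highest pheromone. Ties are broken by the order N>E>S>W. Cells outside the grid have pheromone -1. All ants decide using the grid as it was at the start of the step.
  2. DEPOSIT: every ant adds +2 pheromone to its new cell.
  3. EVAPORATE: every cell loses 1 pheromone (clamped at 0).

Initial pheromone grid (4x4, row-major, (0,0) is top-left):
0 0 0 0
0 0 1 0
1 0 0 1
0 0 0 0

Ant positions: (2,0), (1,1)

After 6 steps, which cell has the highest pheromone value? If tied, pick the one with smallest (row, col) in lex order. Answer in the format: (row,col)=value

Step 1: ant0:(2,0)->N->(1,0) | ant1:(1,1)->E->(1,2)
  grid max=2 at (1,2)
Step 2: ant0:(1,0)->N->(0,0) | ant1:(1,2)->N->(0,2)
  grid max=1 at (0,0)
Step 3: ant0:(0,0)->E->(0,1) | ant1:(0,2)->S->(1,2)
  grid max=2 at (1,2)
Step 4: ant0:(0,1)->E->(0,2) | ant1:(1,2)->N->(0,2)
  grid max=3 at (0,2)
Step 5: ant0:(0,2)->S->(1,2) | ant1:(0,2)->S->(1,2)
  grid max=4 at (1,2)
Step 6: ant0:(1,2)->N->(0,2) | ant1:(1,2)->N->(0,2)
  grid max=5 at (0,2)
Final grid:
  0 0 5 0
  0 0 3 0
  0 0 0 0
  0 0 0 0
Max pheromone 5 at (0,2)

Answer: (0,2)=5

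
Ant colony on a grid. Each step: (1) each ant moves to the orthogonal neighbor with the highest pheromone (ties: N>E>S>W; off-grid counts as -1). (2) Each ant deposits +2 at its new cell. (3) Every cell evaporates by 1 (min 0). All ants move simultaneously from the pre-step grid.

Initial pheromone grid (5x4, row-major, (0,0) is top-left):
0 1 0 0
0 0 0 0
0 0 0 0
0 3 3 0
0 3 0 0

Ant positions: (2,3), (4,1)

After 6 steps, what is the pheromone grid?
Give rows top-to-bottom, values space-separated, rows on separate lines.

After step 1: ants at (1,3),(3,1)
  0 0 0 0
  0 0 0 1
  0 0 0 0
  0 4 2 0
  0 2 0 0
After step 2: ants at (0,3),(3,2)
  0 0 0 1
  0 0 0 0
  0 0 0 0
  0 3 3 0
  0 1 0 0
After step 3: ants at (1,3),(3,1)
  0 0 0 0
  0 0 0 1
  0 0 0 0
  0 4 2 0
  0 0 0 0
After step 4: ants at (0,3),(3,2)
  0 0 0 1
  0 0 0 0
  0 0 0 0
  0 3 3 0
  0 0 0 0
After step 5: ants at (1,3),(3,1)
  0 0 0 0
  0 0 0 1
  0 0 0 0
  0 4 2 0
  0 0 0 0
After step 6: ants at (0,3),(3,2)
  0 0 0 1
  0 0 0 0
  0 0 0 0
  0 3 3 0
  0 0 0 0

0 0 0 1
0 0 0 0
0 0 0 0
0 3 3 0
0 0 0 0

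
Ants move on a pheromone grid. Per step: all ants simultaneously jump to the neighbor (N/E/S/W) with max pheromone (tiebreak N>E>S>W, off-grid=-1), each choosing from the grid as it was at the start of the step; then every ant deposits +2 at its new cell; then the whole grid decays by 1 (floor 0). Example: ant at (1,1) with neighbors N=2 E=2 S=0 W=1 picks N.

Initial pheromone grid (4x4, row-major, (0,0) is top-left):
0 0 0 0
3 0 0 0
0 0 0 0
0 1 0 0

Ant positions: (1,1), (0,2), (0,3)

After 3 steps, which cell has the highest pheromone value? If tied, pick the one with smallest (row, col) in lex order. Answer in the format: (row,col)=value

Step 1: ant0:(1,1)->W->(1,0) | ant1:(0,2)->E->(0,3) | ant2:(0,3)->S->(1,3)
  grid max=4 at (1,0)
Step 2: ant0:(1,0)->N->(0,0) | ant1:(0,3)->S->(1,3) | ant2:(1,3)->N->(0,3)
  grid max=3 at (1,0)
Step 3: ant0:(0,0)->S->(1,0) | ant1:(1,3)->N->(0,3) | ant2:(0,3)->S->(1,3)
  grid max=4 at (1,0)
Final grid:
  0 0 0 3
  4 0 0 3
  0 0 0 0
  0 0 0 0
Max pheromone 4 at (1,0)

Answer: (1,0)=4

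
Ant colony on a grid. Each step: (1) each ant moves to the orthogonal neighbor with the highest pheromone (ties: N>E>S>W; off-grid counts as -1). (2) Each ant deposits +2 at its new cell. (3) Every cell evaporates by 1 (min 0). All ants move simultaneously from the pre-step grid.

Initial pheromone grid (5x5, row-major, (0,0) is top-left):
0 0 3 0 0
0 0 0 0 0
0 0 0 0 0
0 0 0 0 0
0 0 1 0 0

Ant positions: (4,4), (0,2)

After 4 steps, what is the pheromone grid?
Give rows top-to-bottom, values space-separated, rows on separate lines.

After step 1: ants at (3,4),(0,3)
  0 0 2 1 0
  0 0 0 0 0
  0 0 0 0 0
  0 0 0 0 1
  0 0 0 0 0
After step 2: ants at (2,4),(0,2)
  0 0 3 0 0
  0 0 0 0 0
  0 0 0 0 1
  0 0 0 0 0
  0 0 0 0 0
After step 3: ants at (1,4),(0,3)
  0 0 2 1 0
  0 0 0 0 1
  0 0 0 0 0
  0 0 0 0 0
  0 0 0 0 0
After step 4: ants at (0,4),(0,2)
  0 0 3 0 1
  0 0 0 0 0
  0 0 0 0 0
  0 0 0 0 0
  0 0 0 0 0

0 0 3 0 1
0 0 0 0 0
0 0 0 0 0
0 0 0 0 0
0 0 0 0 0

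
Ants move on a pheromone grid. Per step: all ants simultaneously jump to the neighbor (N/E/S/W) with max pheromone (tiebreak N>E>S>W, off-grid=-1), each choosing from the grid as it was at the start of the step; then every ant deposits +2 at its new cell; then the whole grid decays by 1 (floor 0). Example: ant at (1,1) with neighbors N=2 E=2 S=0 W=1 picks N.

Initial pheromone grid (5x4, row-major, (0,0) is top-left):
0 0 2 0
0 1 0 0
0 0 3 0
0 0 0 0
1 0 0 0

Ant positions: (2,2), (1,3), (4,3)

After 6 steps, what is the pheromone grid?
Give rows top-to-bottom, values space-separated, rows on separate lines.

After step 1: ants at (1,2),(0,3),(3,3)
  0 0 1 1
  0 0 1 0
  0 0 2 0
  0 0 0 1
  0 0 0 0
After step 2: ants at (2,2),(0,2),(2,3)
  0 0 2 0
  0 0 0 0
  0 0 3 1
  0 0 0 0
  0 0 0 0
After step 3: ants at (2,3),(0,3),(2,2)
  0 0 1 1
  0 0 0 0
  0 0 4 2
  0 0 0 0
  0 0 0 0
After step 4: ants at (2,2),(0,2),(2,3)
  0 0 2 0
  0 0 0 0
  0 0 5 3
  0 0 0 0
  0 0 0 0
After step 5: ants at (2,3),(0,3),(2,2)
  0 0 1 1
  0 0 0 0
  0 0 6 4
  0 0 0 0
  0 0 0 0
After step 6: ants at (2,2),(0,2),(2,3)
  0 0 2 0
  0 0 0 0
  0 0 7 5
  0 0 0 0
  0 0 0 0

0 0 2 0
0 0 0 0
0 0 7 5
0 0 0 0
0 0 0 0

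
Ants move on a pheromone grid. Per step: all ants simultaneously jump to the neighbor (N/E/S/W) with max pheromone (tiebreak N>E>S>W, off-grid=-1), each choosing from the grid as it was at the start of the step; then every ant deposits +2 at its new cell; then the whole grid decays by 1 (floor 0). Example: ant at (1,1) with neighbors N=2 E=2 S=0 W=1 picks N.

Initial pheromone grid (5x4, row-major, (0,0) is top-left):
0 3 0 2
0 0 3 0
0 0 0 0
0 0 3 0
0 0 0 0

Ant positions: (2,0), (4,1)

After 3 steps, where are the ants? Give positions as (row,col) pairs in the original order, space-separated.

Step 1: ant0:(2,0)->N->(1,0) | ant1:(4,1)->N->(3,1)
  grid max=2 at (0,1)
Step 2: ant0:(1,0)->N->(0,0) | ant1:(3,1)->E->(3,2)
  grid max=3 at (3,2)
Step 3: ant0:(0,0)->E->(0,1) | ant1:(3,2)->N->(2,2)
  grid max=2 at (0,1)

(0,1) (2,2)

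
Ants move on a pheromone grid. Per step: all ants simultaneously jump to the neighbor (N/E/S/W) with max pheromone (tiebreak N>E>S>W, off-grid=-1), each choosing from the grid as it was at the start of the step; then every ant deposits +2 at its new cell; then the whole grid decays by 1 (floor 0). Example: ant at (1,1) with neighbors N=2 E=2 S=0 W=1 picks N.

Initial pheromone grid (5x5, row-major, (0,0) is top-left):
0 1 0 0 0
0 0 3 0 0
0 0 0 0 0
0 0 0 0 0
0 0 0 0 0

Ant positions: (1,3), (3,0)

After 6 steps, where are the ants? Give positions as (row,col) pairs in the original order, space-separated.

Step 1: ant0:(1,3)->W->(1,2) | ant1:(3,0)->N->(2,0)
  grid max=4 at (1,2)
Step 2: ant0:(1,2)->N->(0,2) | ant1:(2,0)->N->(1,0)
  grid max=3 at (1,2)
Step 3: ant0:(0,2)->S->(1,2) | ant1:(1,0)->N->(0,0)
  grid max=4 at (1,2)
Step 4: ant0:(1,2)->N->(0,2) | ant1:(0,0)->E->(0,1)
  grid max=3 at (1,2)
Step 5: ant0:(0,2)->S->(1,2) | ant1:(0,1)->E->(0,2)
  grid max=4 at (1,2)
Step 6: ant0:(1,2)->N->(0,2) | ant1:(0,2)->S->(1,2)
  grid max=5 at (1,2)

(0,2) (1,2)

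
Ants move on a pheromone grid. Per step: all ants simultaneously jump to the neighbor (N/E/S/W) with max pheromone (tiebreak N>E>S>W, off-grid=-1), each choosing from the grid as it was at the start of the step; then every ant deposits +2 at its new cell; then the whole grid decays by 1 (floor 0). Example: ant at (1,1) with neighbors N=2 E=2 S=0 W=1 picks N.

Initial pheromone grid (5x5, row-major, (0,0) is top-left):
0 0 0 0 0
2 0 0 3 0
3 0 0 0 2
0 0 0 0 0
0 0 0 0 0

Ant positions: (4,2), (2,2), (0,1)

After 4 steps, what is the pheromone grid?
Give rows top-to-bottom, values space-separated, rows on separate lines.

After step 1: ants at (3,2),(1,2),(0,2)
  0 0 1 0 0
  1 0 1 2 0
  2 0 0 0 1
  0 0 1 0 0
  0 0 0 0 0
After step 2: ants at (2,2),(1,3),(1,2)
  0 0 0 0 0
  0 0 2 3 0
  1 0 1 0 0
  0 0 0 0 0
  0 0 0 0 0
After step 3: ants at (1,2),(1,2),(1,3)
  0 0 0 0 0
  0 0 5 4 0
  0 0 0 0 0
  0 0 0 0 0
  0 0 0 0 0
After step 4: ants at (1,3),(1,3),(1,2)
  0 0 0 0 0
  0 0 6 7 0
  0 0 0 0 0
  0 0 0 0 0
  0 0 0 0 0

0 0 0 0 0
0 0 6 7 0
0 0 0 0 0
0 0 0 0 0
0 0 0 0 0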